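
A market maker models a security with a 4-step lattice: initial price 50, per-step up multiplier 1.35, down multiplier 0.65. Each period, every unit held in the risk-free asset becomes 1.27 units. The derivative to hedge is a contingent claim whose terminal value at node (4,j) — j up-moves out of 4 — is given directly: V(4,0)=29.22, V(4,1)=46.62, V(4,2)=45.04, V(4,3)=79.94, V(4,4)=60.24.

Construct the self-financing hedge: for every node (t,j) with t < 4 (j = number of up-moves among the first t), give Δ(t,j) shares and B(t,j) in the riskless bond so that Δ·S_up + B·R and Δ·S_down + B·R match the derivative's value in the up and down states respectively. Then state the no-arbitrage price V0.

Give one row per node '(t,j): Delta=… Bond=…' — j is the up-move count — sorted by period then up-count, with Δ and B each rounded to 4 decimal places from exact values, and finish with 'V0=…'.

(0,0): Delta=-0.0604 Bond=28.1927
(1,0): Delta=0.7436 Bond=9.6740
(1,1): Delta=-0.1103 Bond=39.1764
(2,0): Delta=0.0314 Bond=27.3324
(2,1): Delta=0.7879 Bond=10.3446
(2,2): Delta=-0.1662 Bond=54.8391
(3,0): Delta=1.8103 Bond=10.2857
(3,1): Delta=-0.0791 Bond=37.8639
(3,2): Delta=0.8417 Bond=9.9471
(3,3): Delta=-0.2288 Bond=77.3487
V0=25.1728

Since d<R<u, set p* = (R−d)/(u−d) = 0.8857; price each node as the discounted p*-expectation of its children.
At expiry t=4: V(4,0)=29.2200, V(4,1)=46.6200, V(4,2)=45.0400, V(4,3)=79.9400, V(4,4)=60.2400
Node (3,0) S=13.7313: V=(p*·46.6200+(1−p*)·29.2200)/1.27=35.1429; Δ=(46.6200−29.2200)/(18.5372−8.9253)=1.8103; B=V−Δ·S=10.2857
Node (3,1) S=28.5188: V=(p*·45.0400+(1−p*)·46.6200)/1.27=35.6067; Δ=(45.0400−46.6200)/(38.5003−18.5372)=-0.0791; B=V−Δ·S=37.8639
Node (3,2) S=59.2313: V=(p*·79.9400+(1−p*)·45.0400)/1.27=59.8043; Δ=(79.9400−45.0400)/(79.9622−38.5003)=0.8417; B=V−Δ·S=9.9471
Node (3,3) S=123.0188: V=(p*·60.2400+(1−p*)·79.9400)/1.27=49.2058; Δ=(60.2400−79.9400)/(166.0753−79.9622)=-0.2288; B=V−Δ·S=77.3487
Node (2,0) S=21.1250: V=(p*·35.6067+(1−p*)·35.1429)/1.27=27.9951; Δ=(35.6067−35.1429)/(28.5188−13.7313)=0.0314; B=V−Δ·S=27.3324
Node (2,1) S=43.8750: V=(p*·59.8043+(1−p*)·35.6067)/1.27=44.9125; Δ=(59.8043−35.6067)/(59.2313−28.5188)=0.7879; B=V−Δ·S=10.3446
Node (2,2) S=91.1250: V=(p*·49.2058+(1−p*)·59.8043)/1.27=39.6985; Δ=(49.2058−59.8043)/(123.0188−59.2313)=-0.1662; B=V−Δ·S=54.8391
Node (1,0) S=32.5000: V=(p*·44.9125+(1−p*)·27.9951)/1.27=33.8418; Δ=(44.9125−27.9951)/(43.8750−21.1250)=0.7436; B=V−Δ·S=9.6740
Node (1,1) S=67.5000: V=(p*·39.6985+(1−p*)·44.9125)/1.27=31.7279; Δ=(39.6985−44.9125)/(91.1250−43.8750)=-0.1103; B=V−Δ·S=39.1764
Node (0,0) S=50.0000: V=(p*·31.7279+(1−p*)·33.8418)/1.27=25.1728; Δ=(31.7279−33.8418)/(67.5000−32.5000)=-0.0604; B=V−Δ·S=28.1927
Root portfolio cost Δ·50+B reproduces V0=25.1728.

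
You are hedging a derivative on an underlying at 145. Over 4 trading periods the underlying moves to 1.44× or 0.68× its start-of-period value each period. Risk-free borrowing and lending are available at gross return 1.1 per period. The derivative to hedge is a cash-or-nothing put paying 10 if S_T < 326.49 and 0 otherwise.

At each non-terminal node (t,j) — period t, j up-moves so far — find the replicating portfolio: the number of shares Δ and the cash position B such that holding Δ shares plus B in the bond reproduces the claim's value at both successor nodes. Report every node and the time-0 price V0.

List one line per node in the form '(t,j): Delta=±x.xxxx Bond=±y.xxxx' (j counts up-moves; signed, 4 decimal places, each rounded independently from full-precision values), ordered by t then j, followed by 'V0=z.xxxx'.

(0,0): Delta=-0.0115 Bond=7.8615
(1,0): Delta=0.0000 Bond=7.5131
(1,1): Delta=-0.0159 Bond=9.5661
(2,0): Delta=0.0000 Bond=8.2645
(2,1): Delta=0.0000 Bond=8.2645
(2,2): Delta=-0.0220 Bond=12.3509
(3,0): Delta=0.0000 Bond=9.0909
(3,1): Delta=0.0000 Bond=9.0909
(3,2): Delta=0.0000 Bond=9.0909
(3,3): Delta=-0.0304 Bond=17.2249
V0=6.1931

No-arbitrage ⇒ martingale measure with p* = (R−d)/(u−d) = 0.5526.
At expiry t=4: V(4,0)=10.0000, V(4,1)=10.0000, V(4,2)=10.0000, V(4,3)=10.0000, V(4,4)=0.0000
  t=3,j=0: stock 45.5926 → up 65.6534 (V=10.0000), down 31.0030 (V=10.0000). Price 9.0909; hedge Δ=0.0000, bond B=9.0909.
  t=3,j=1: stock 96.5491 → up 139.0307 (V=10.0000), down 65.6534 (V=10.0000). Price 9.0909; hedge Δ=0.0000, bond B=9.0909.
  t=3,j=2: stock 204.4570 → up 294.4180 (V=10.0000), down 139.0307 (V=10.0000). Price 9.0909; hedge Δ=0.0000, bond B=9.0909.
  t=3,j=3: stock 432.9677 → up 623.4735 (V=0.0000), down 294.4180 (V=10.0000). Price 4.0670; hedge Δ=-0.0304, bond B=17.2249.
  t=2,j=0: stock 67.0480 → up 96.5491 (V=9.0909), down 45.5926 (V=9.0909). Price 8.2645; hedge Δ=0.0000, bond B=8.2645.
  t=2,j=1: stock 141.9840 → up 204.4570 (V=9.0909), down 96.5491 (V=9.0909). Price 8.2645; hedge Δ=0.0000, bond B=8.2645.
  t=2,j=2: stock 300.6720 → up 432.9677 (V=4.0670), down 204.4570 (V=9.0909). Price 5.7405; hedge Δ=-0.0220, bond B=12.3509.
  t=1,j=0: stock 98.6000 → up 141.9840 (V=8.2645), down 67.0480 (V=8.2645). Price 7.5131; hedge Δ=0.0000, bond B=7.5131.
  t=1,j=1: stock 208.8000 → up 300.6720 (V=5.7405), down 141.9840 (V=8.2645). Price 6.2451; hedge Δ=-0.0159, bond B=9.5661.
  t=0,j=0: stock 145.0000 → up 208.8000 (V=6.2451), down 98.6000 (V=7.5131). Price 6.1931; hedge Δ=-0.0115, bond B=7.8615.
Each (Δ,B) replicates both successor values, so the strategy is self-financing and V0 is arbitrage-free.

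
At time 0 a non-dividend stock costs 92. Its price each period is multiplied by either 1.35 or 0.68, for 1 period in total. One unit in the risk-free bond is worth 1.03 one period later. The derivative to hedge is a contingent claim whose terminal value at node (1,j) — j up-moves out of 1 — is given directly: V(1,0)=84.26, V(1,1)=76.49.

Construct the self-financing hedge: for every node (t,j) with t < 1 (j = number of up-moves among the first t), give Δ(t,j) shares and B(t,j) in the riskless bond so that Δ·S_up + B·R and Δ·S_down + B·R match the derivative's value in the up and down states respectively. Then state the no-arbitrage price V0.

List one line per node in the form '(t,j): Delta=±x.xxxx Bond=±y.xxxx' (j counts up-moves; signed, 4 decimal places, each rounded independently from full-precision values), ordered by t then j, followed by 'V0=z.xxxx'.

(0,0): Delta=-0.1261 Bond=89.4621
V0=77.8651

No-arbitrage ⇒ martingale measure with p* = (R−d)/(u−d) = 0.5224.
Payoff layer (t=1): V(1,0)=84.2600, V(1,1)=76.4900
Node (0,0) S=92.0000: V=(p*·76.4900+(1−p*)·84.2600)/1.03=77.8651; Δ=(76.4900−84.2600)/(124.2000−62.5600)=-0.1261; B=V−Δ·S=89.4621
Each (Δ,B) replicates both successor values, so the strategy is self-financing and V0 is arbitrage-free.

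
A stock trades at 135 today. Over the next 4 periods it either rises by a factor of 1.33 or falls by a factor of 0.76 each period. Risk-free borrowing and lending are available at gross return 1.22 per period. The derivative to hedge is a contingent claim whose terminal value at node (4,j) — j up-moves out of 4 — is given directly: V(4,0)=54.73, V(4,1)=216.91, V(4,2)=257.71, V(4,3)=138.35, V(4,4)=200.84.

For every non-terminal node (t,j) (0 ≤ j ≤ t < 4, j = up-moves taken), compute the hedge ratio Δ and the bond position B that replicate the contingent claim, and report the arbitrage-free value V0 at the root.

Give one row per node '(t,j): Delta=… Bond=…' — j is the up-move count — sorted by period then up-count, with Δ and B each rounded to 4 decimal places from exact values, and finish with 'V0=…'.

(0,0): Delta=-0.0524 Bond=90.0963
(1,0): Delta=-0.6777 Bond=174.0746
(1,1): Delta=0.0331 Bond=94.5755
(2,0): Delta=1.1844 Bond=67.1727
(2,1): Delta=-0.9321 Bond=247.0923
(2,2): Delta=0.1650 Bond=83.8862
(3,0): Delta=4.8012 Bond=-132.3852
(3,1): Delta=0.6902 Bond=133.2049
(3,2): Delta=-1.1538 Bond=341.6858
(3,3): Delta=0.3452 Bond=45.1066
V0=83.0272

The replicating-portfolio and risk-neutral prices coincide; use p* = (1.22−0.76)/(1.33−0.76) = 0.8070 for the latter.
Payoff layer (t=4): V(4,0)=54.7300, V(4,1)=216.9100, V(4,2)=257.7100, V(4,3)=138.3500, V(4,4)=200.8400
Node (3,0) S=59.2618: V=(p*·216.9100+(1−p*)·54.7300)/1.22=152.1411; Δ=(216.9100−54.7300)/(78.8181−45.0389)=4.8012; B=V−Δ·S=-132.3852
Node (3,1) S=103.7081: V=(p*·257.7100+(1−p*)·216.9100)/1.22=204.7839; Δ=(257.7100−216.9100)/(137.9317−78.8181)=0.6902; B=V−Δ·S=133.2049
Node (3,2) S=181.4891: V=(p*·138.3500+(1−p*)·257.7100)/1.22=132.2823; Δ=(138.3500−257.7100)/(241.3806−137.9317)=-1.1538; B=V−Δ·S=341.6858
Node (3,3) S=317.6060: V=(p*·200.8400+(1−p*)·138.3500)/1.22=154.7381; Δ=(200.8400−138.3500)/(422.4160−241.3806)=0.3452; B=V−Δ·S=45.1066
Node (2,0) S=77.9760: V=(p*·204.7839+(1−p*)·152.1411)/1.22=159.5285; Δ=(204.7839−152.1411)/(103.7081−59.2618)=1.1844; B=V−Δ·S=67.1727
Node (2,1) S=136.4580: V=(p*·132.2823+(1−p*)·204.7839)/1.22=119.8966; Δ=(132.2823−204.7839)/(181.4891−103.7081)=-0.9321; B=V−Δ·S=247.0923
Node (2,2) S=238.8015: V=(p*·154.7381+(1−p*)·132.2823)/1.22=123.2824; Δ=(154.7381−132.2823)/(317.6060−181.4891)=0.1650; B=V−Δ·S=83.8862
Node (1,0) S=102.6000: V=(p*·119.8966+(1−p*)·159.5285)/1.22=104.5449; Δ=(119.8966−159.5285)/(136.4580−77.9760)=-0.6777; B=V−Δ·S=174.0746
Node (1,1) S=179.5500: V=(p*·123.2824+(1−p*)·119.8966)/1.22=100.5156; Δ=(123.2824−119.8966)/(238.8015−136.4580)=0.0331; B=V−Δ·S=94.5755
Node (0,0) S=135.0000: V=(p*·100.5156+(1−p*)·104.5449)/1.22=83.0272; Δ=(100.5156−104.5449)/(179.5500−102.6000)=-0.0524; B=V−Δ·S=90.0963
Check: Δ(0,0)·S0 + B(0,0) = 83.0272 = V0.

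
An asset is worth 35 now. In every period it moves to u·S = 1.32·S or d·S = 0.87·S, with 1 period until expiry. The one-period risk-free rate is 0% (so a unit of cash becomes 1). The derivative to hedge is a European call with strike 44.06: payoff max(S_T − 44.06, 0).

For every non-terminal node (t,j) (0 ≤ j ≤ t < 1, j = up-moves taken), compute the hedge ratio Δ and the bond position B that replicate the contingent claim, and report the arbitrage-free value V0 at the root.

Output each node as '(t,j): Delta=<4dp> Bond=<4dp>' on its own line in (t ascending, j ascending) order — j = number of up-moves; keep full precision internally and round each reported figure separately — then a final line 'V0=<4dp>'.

(0,0): Delta=0.1359 Bond=-4.1373
V0=0.6182

No-arbitrage ⇒ martingale measure with p* = (R−d)/(u−d) = 0.2889.
Terminal values V(1,·): V(1,0)=0.0000, V(1,1)=2.1400
Node (0,0) S=35.0000: V=(p*·2.1400+(1−p*)·0.0000)/1=0.6182; Δ=(2.1400−0.0000)/(46.2000−30.4500)=0.1359; B=V−Δ·S=-4.1373
Root portfolio cost Δ·35+B reproduces V0=0.6182.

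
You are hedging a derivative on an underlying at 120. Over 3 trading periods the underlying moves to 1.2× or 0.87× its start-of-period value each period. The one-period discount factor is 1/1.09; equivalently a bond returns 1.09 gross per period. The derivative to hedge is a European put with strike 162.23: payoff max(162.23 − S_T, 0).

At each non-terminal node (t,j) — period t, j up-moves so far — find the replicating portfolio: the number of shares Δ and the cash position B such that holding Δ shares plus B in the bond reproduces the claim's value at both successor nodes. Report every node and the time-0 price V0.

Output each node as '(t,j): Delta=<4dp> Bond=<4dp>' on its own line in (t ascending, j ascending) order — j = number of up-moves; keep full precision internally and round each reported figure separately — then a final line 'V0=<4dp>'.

(0,0): Delta=-0.5737 Bond=84.4386
(1,0): Delta=-1.0000 Bond=136.5457
(1,1): Delta=-0.4191 Bond=69.7842
(2,0): Delta=-1.0000 Bond=148.8349
(2,1): Delta=-1.0000 Bond=148.8349
(2,2): Delta=-0.2086 Bond=39.6797
V0=15.5968

Since d<R<u, set p* = (R−d)/(u−d) = 0.6667; price each node as the discounted p*-expectation of its children.
Terminal values V(3,·): V(3,0)=83.2096, V(3,1)=53.2364, V(3,2)=11.8940, V(3,3)=0.0000
(2,0): S=90.8280. Δ = (V_up−V_dn)/(S_up−S_dn) = (53.2364−83.2096)/(108.9936−79.0204) = -1.0000. V = [p*·53.2364 + (1−p*)·83.2096]/1.09 = 58.0069. B = V − Δ·S = 148.8349.
(2,1): S=125.2800. Δ = (V_up−V_dn)/(S_up−S_dn) = (11.8940−53.2364)/(150.3360−108.9936) = -1.0000. V = [p*·11.8940 + (1−p*)·53.2364]/1.09 = 23.5549. B = V − Δ·S = 148.8349.
(2,2): S=172.8000. Δ = (V_up−V_dn)/(S_up−S_dn) = (0.0000−11.8940)/(207.3600−150.3360) = -0.2086. V = [p*·0.0000 + (1−p*)·11.8940]/1.09 = 3.6373. B = V − Δ·S = 39.6797.
(1,0): S=104.4000. Δ = (V_up−V_dn)/(S_up−S_dn) = (23.5549−58.0069)/(125.2800−90.8280) = -1.0000. V = [p*·23.5549 + (1−p*)·58.0069]/1.09 = 32.1457. B = V − Δ·S = 136.5457.
(1,1): S=144.0000. Δ = (V_up−V_dn)/(S_up−S_dn) = (3.6373−23.5549)/(172.8000−125.2800) = -0.4191. V = [p*·3.6373 + (1−p*)·23.5549]/1.09 = 9.4280. B = V − Δ·S = 69.7842.
(0,0): S=120.0000. Δ = (V_up−V_dn)/(S_up−S_dn) = (9.4280−32.1457)/(144.0000−104.4000) = -0.5737. V = [p*·9.4280 + (1−p*)·32.1457]/1.09 = 15.5968. B = V − Δ·S = 84.4386.
Self-financing check: at every node Δ·S+B equals the discounted successor values.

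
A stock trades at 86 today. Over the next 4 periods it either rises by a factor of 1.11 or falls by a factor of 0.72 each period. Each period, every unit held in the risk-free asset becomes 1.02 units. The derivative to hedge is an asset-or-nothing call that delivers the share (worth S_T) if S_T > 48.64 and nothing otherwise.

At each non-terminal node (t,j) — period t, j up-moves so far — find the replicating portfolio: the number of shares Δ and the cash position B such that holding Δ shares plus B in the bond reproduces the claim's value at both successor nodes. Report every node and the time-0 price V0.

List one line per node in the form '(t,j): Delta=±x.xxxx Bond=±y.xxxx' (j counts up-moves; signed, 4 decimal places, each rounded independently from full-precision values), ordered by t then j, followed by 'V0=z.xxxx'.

The replicating-portfolio and risk-neutral prices coincide; use p* = (1.02−0.72)/(1.11−0.72) = 0.7692 for the latter.
Payoff layer (t=4): V(4,0)=0.0000, V(4,1)=0.0000, V(4,2)=54.9300, V(4,3)=84.6837, V(4,4)=130.5541
(3,0): S=32.0993. Δ = (V_up−V_dn)/(S_up−S_dn) = (0.0000−0.0000)/(35.6303−23.1115) = 0.0000. V = [p*·0.0000 + (1−p*)·0.0000]/1.02 = 0.0000. B = V − Δ·S = 0.0000.
(3,1): S=49.4865. Δ = (V_up−V_dn)/(S_up−S_dn) = (54.9300−0.0000)/(54.9300−35.6303) = 2.8462. V = [p*·54.9300 + (1−p*)·0.0000]/1.02 = 41.4253. B = V − Δ·S = -99.4208.
(3,2): S=76.2916. Δ = (V_up−V_dn)/(S_up−S_dn) = (84.6837−54.9300)/(84.6837−54.9300) = 1.0000. V = [p*·84.6837 + (1−p*)·54.9300]/1.02 = 76.2916. B = V − Δ·S = 0.0000.
(3,3): S=117.6163. Δ = (V_up−V_dn)/(S_up−S_dn) = (130.5541−84.6837)/(130.5541−84.6837) = 1.0000. V = [p*·130.5541 + (1−p*)·84.6837]/1.02 = 117.6163. B = V − Δ·S = 0.0000.
(2,0): S=44.5824. Δ = (V_up−V_dn)/(S_up−S_dn) = (41.4253−0.0000)/(49.4865−32.0993) = 2.3825. V = [p*·41.4253 + (1−p*)·0.0000]/1.02 = 31.2408. B = V − Δ·S = -74.9780.
(2,1): S=68.7312. Δ = (V_up−V_dn)/(S_up−S_dn) = (76.2916−41.4253)/(76.2916−49.4865) = 1.3007. V = [p*·76.2916 + (1−p*)·41.4253]/1.02 = 66.9074. B = V − Δ·S = -22.4934.
(2,2): S=105.9606. Δ = (V_up−V_dn)/(S_up−S_dn) = (117.6163−76.2916)/(117.6163−76.2916) = 1.0000. V = [p*·117.6163 + (1−p*)·76.2916]/1.02 = 105.9606. B = V − Δ·S = 0.0000.
(1,0): S=61.9200. Δ = (V_up−V_dn)/(S_up−S_dn) = (66.9074−31.2408)/(68.7312−44.5824) = 1.4770. V = [p*·66.9074 + (1−p*)·31.2408]/1.02 = 57.5261. B = V − Δ·S = -33.9267.
(1,1): S=95.4600. Δ = (V_up−V_dn)/(S_up−S_dn) = (105.9606−66.9074)/(105.9606−68.7312) = 1.0490. V = [p*·105.9606 + (1−p*)·66.9074]/1.02 = 95.0474. B = V − Δ·S = -5.0890.
(0,0): S=86.0000. Δ = (V_up−V_dn)/(S_up−S_dn) = (95.0474−57.5261)/(95.4600−61.9200) = 1.1187. V = [p*·95.0474 + (1−p*)·57.5261]/1.02 = 84.6947. B = V − Δ·S = -11.5136.
The time-0 hedge costs 84.6947, which is the no-arbitrage price.

(0,0): Delta=1.1187 Bond=-11.5136
(1,0): Delta=1.4770 Bond=-33.9267
(1,1): Delta=1.0490 Bond=-5.0890
(2,0): Delta=2.3825 Bond=-74.9780
(2,1): Delta=1.3007 Bond=-22.4934
(2,2): Delta=1.0000 Bond=0.0000
(3,0): Delta=0.0000 Bond=0.0000
(3,1): Delta=2.8462 Bond=-99.4208
(3,2): Delta=1.0000 Bond=0.0000
(3,3): Delta=1.0000 Bond=0.0000
V0=84.6947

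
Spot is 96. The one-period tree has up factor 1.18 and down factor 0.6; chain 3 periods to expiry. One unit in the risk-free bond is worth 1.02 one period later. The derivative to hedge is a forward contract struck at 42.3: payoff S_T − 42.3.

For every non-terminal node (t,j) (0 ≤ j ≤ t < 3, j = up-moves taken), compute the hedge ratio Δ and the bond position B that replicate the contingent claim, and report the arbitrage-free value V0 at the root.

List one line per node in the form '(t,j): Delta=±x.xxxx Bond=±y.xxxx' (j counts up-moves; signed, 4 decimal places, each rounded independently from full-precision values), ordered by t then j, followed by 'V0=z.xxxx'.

Since d<R<u, set p* = (R−d)/(u−d) = 0.7241; price each node as the discounted p*-expectation of its children.
Terminal payoffs: V(3,0)=-21.5640, V(3,1)=-1.5192, V(3,2)=37.9022, V(3,3)=115.4311
  t=2,j=0: stock 34.5600 → up 40.7808 (V=-1.5192), down 20.7360 (V=-21.5640). Price -6.9106; hedge Δ=1.0000, bond B=-41.4706.
  t=2,j=1: stock 67.9680 → up 80.2022 (V=37.9022), down 40.7808 (V=-1.5192). Price 26.4974; hedge Δ=1.0000, bond B=-41.4706.
  t=2,j=2: stock 133.6704 → up 157.7311 (V=115.4311), down 80.2022 (V=37.9022). Price 92.1998; hedge Δ=1.0000, bond B=-41.4706.
  t=1,j=0: stock 57.6000 → up 67.9680 (V=26.4974), down 34.5600 (V=-6.9106). Price 16.9426; hedge Δ=1.0000, bond B=-40.6574.
  t=1,j=1: stock 113.2800 → up 133.6704 (V=92.1998), down 67.9680 (V=26.4974). Price 72.6226; hedge Δ=1.0000, bond B=-40.6574.
  t=0,j=0: stock 96.0000 → up 113.2800 (V=72.6226), down 57.6000 (V=16.9426). Price 56.1398; hedge Δ=1.0000, bond B=-39.8602.
Each (Δ,B) replicates both successor values, so the strategy is self-financing and V0 is arbitrage-free.

(0,0): Delta=1.0000 Bond=-39.8602
(1,0): Delta=1.0000 Bond=-40.6574
(1,1): Delta=1.0000 Bond=-40.6574
(2,0): Delta=1.0000 Bond=-41.4706
(2,1): Delta=1.0000 Bond=-41.4706
(2,2): Delta=1.0000 Bond=-41.4706
V0=56.1398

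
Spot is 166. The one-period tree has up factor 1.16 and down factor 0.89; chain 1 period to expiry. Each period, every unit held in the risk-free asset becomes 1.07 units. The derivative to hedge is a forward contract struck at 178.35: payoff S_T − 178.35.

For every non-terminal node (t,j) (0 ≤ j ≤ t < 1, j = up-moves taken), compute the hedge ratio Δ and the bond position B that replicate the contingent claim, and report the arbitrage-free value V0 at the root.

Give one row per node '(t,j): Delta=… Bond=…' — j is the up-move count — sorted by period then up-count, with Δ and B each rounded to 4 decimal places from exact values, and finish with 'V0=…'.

Risk-neutral probability p* = (R−d)/(u−d) = (1.07−0.89)/(1.16−0.89) = 0.6667.
At expiry t=1: V(1,0)=-30.6100, V(1,1)=14.2100
  t=0,j=0: stock 166.0000 → up 192.5600 (V=14.2100), down 147.7400 (V=-30.6100). Price -0.6822; hedge Δ=1.0000, bond B=-166.6822.
The time-0 hedge costs -0.6822, which is the no-arbitrage price.

(0,0): Delta=1.0000 Bond=-166.6822
V0=-0.6822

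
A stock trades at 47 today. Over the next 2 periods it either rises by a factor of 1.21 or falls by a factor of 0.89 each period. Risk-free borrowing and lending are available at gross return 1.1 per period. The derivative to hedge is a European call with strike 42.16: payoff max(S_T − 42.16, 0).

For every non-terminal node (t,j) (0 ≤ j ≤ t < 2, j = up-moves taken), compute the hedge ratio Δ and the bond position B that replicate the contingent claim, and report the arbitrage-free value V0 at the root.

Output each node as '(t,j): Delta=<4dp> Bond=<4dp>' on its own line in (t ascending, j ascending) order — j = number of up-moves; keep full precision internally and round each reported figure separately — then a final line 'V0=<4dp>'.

Under the risk-neutral measure, an up-move has probability p* = (R−d)/(u−d) = 0.6563 and values discount at R = 1.1.
Terminal values V(2,·): V(2,0)=0.0000, V(2,1)=8.4543, V(2,2)=26.6527
Node (1,0) S=41.8300: V=(p*·8.4543+(1−p*)·0.0000)/1.1=5.0438; Δ=(8.4543−0.0000)/(50.6143−37.2287)=0.6316; B=V−Δ·S=-21.3759
Node (1,1) S=56.8700: V=(p*·26.6527+(1−p*)·8.4543)/1.1=18.5427; Δ=(26.6527−8.4543)/(68.8127−50.6143)=1.0000; B=V−Δ·S=-38.3273
Node (0,0) S=47.0000: V=(p*·18.5427+(1−p*)·5.0438)/1.1=12.6386; Δ=(18.5427−5.0438)/(56.8700−41.8300)=0.8975; B=V−Δ·S=-29.5457
Each (Δ,B) replicates both successor values, so the strategy is self-financing and V0 is arbitrage-free.

(0,0): Delta=0.8975 Bond=-29.5457
(1,0): Delta=0.6316 Bond=-21.3759
(1,1): Delta=1.0000 Bond=-38.3273
V0=12.6386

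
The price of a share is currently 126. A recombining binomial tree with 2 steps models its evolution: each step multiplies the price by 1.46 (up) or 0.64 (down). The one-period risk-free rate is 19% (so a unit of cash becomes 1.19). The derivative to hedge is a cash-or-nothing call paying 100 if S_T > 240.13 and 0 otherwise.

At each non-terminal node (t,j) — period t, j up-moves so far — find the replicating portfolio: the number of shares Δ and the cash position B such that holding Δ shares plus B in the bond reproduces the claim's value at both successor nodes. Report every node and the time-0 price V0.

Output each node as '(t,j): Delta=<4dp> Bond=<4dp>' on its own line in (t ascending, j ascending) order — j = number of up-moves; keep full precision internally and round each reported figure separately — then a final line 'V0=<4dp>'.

(0,0): Delta=0.5455 Bond=-36.9676
(1,0): Delta=0.0000 Bond=0.0000
(1,1): Delta=0.6629 Bond=-65.5872
V0=31.7690

Under the risk-neutral measure, an up-move has probability p* = (R−d)/(u−d) = 0.6707 and values discount at R = 1.19.
Terminal payoffs: V(2,0)=0.0000, V(2,1)=0.0000, V(2,2)=100.0000
(1,0): S=80.6400. Δ = (V_up−V_dn)/(S_up−S_dn) = (0.0000−0.0000)/(117.7344−51.6096) = 0.0000. V = [p*·0.0000 + (1−p*)·0.0000]/1.19 = 0.0000. B = V − Δ·S = 0.0000.
(1,1): S=183.9600. Δ = (V_up−V_dn)/(S_up−S_dn) = (100.0000−0.0000)/(268.5816−117.7344) = 0.6629. V = [p*·100.0000 + (1−p*)·0.0000]/1.19 = 56.3640. B = V − Δ·S = -65.5872.
(0,0): S=126.0000. Δ = (V_up−V_dn)/(S_up−S_dn) = (56.3640−0.0000)/(183.9600−80.6400) = 0.5455. V = [p*·56.3640 + (1−p*)·0.0000]/1.19 = 31.7690. B = V − Δ·S = -36.9676.
Each (Δ,B) replicates both successor values, so the strategy is self-financing and V0 is arbitrage-free.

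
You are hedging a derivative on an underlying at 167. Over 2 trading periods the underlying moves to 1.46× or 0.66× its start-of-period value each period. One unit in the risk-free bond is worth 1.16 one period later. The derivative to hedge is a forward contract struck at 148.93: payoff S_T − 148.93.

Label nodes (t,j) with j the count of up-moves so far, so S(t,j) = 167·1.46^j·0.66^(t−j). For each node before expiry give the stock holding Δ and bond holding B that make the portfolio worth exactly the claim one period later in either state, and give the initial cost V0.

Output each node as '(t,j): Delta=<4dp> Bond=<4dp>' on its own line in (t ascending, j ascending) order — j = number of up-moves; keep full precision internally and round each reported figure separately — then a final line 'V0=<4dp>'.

Risk-neutral probability p* = (R−d)/(u−d) = (1.16−0.66)/(1.46−0.66) = 0.6250.
Payoff layer (t=2): V(2,0)=-76.1848, V(2,1)=11.9912, V(2,2)=207.0472
Node (1,0) S=110.2200: V=(p*·11.9912+(1−p*)·-76.1848)/1.16=-18.1679; Δ=(11.9912−-76.1848)/(160.9212−72.7452)=1.0000; B=V−Δ·S=-128.3879
Node (1,1) S=243.8200: V=(p*·207.0472+(1−p*)·11.9912)/1.16=115.4321; Δ=(207.0472−11.9912)/(355.9772−160.9212)=1.0000; B=V−Δ·S=-128.3879
Node (0,0) S=167.0000: V=(p*·115.4321+(1−p*)·-18.1679)/1.16=56.3207; Δ=(115.4321−-18.1679)/(243.8200−110.2200)=1.0000; B=V−Δ·S=-110.6793
Each (Δ,B) replicates both successor values, so the strategy is self-financing and V0 is arbitrage-free.

(0,0): Delta=1.0000 Bond=-110.6793
(1,0): Delta=1.0000 Bond=-128.3879
(1,1): Delta=1.0000 Bond=-128.3879
V0=56.3207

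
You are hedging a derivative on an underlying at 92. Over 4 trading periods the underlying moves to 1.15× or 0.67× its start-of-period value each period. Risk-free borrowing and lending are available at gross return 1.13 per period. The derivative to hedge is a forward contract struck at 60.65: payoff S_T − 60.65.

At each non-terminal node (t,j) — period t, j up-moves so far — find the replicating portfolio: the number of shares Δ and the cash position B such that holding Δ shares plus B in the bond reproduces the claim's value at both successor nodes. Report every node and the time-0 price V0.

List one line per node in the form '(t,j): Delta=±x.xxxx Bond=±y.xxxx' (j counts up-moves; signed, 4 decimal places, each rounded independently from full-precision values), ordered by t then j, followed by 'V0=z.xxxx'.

(0,0): Delta=1.0000 Bond=-37.1978
(1,0): Delta=1.0000 Bond=-42.0335
(1,1): Delta=1.0000 Bond=-42.0335
(2,0): Delta=1.0000 Bond=-47.4978
(2,1): Delta=1.0000 Bond=-47.4978
(2,2): Delta=1.0000 Bond=-47.4978
(3,0): Delta=1.0000 Bond=-53.6726
(3,1): Delta=1.0000 Bond=-53.6726
(3,2): Delta=1.0000 Bond=-53.6726
(3,3): Delta=1.0000 Bond=-53.6726
V0=54.8022

Risk-neutral probability p* = (R−d)/(u−d) = (1.13−0.67)/(1.15−0.67) = 0.9583.
Terminal values V(4,·): V(4,0)=-42.1110, V(4,1)=-28.8293, V(4,2)=-6.0323, V(4,3)=33.0967, V(4,4)=100.2586
  t=3,j=0: stock 27.6702 → up 31.8207 (V=-28.8293), down 18.5390 (V=-42.1110). Price -26.0024; hedge Δ=1.0000, bond B=-53.6726.
  t=3,j=1: stock 47.4936 → up 54.6177 (V=-6.0323), down 31.8207 (V=-28.8293). Price -6.1789; hedge Δ=1.0000, bond B=-53.6726.
  t=3,j=2: stock 81.5189 → up 93.7467 (V=33.0967), down 54.6177 (V=-6.0323). Price 27.8463; hedge Δ=1.0000, bond B=-53.6726.
  t=3,j=3: stock 139.9205 → up 160.9086 (V=100.2586), down 93.7467 (V=33.0967). Price 86.2479; hedge Δ=1.0000, bond B=-53.6726.
  t=2,j=0: stock 41.2988 → up 47.4936 (V=-6.1789), down 27.6702 (V=-26.0024). Price -6.1990; hedge Δ=1.0000, bond B=-47.4978.
  t=2,j=1: stock 70.8860 → up 81.5189 (V=27.8463), down 47.4936 (V=-6.1789). Price 23.3882; hedge Δ=1.0000, bond B=-47.4978.
  t=2,j=2: stock 121.6700 → up 139.9205 (V=86.2479), down 81.5189 (V=27.8463). Price 74.1722; hedge Δ=1.0000, bond B=-47.4978.
  t=1,j=0: stock 61.6400 → up 70.8860 (V=23.3882), down 41.2988 (V=-6.1990). Price 19.6065; hedge Δ=1.0000, bond B=-42.0335.
  t=1,j=1: stock 105.8000 → up 121.6700 (V=74.1722), down 70.8860 (V=23.3882). Price 63.7665; hedge Δ=1.0000, bond B=-42.0335.
  t=0,j=0: stock 92.0000 → up 105.8000 (V=63.7665), down 61.6400 (V=19.6065). Price 54.8022; hedge Δ=1.0000, bond B=-37.1978.
Check: Δ(0,0)·S0 + B(0,0) = 54.8022 = V0.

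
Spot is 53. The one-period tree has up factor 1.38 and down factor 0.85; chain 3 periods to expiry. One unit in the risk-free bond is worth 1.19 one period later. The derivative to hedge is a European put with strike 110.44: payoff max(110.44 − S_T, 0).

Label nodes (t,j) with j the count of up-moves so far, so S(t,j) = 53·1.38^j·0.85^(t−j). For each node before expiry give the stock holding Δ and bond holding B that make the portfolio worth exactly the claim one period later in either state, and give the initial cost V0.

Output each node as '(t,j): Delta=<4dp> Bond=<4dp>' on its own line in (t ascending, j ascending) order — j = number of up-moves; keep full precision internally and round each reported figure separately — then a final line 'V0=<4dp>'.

(0,0): Delta=-0.7015 Bond=54.2383
(1,0): Delta=-1.0000 Bond=77.9888
(1,1): Delta=-0.5988 Bond=57.0301
(2,0): Delta=-1.0000 Bond=92.8067
(2,1): Delta=-1.0000 Bond=92.8067
(2,2): Delta=-0.4607 Bond=53.9283
V0=17.0562

Since d<R<u, set p* = (R−d)/(u−d) = 0.6415; price each node as the discounted p*-expectation of its children.
Payoff layer (t=3): V(3,0)=77.8914, V(3,1)=57.5964, V(3,2)=24.6468, V(3,3)=0.0000
  t=2,j=0: stock 38.2925 → up 52.8436 (V=57.5964), down 32.5486 (V=77.8914). Price 54.5142; hedge Δ=-1.0000, bond B=92.8067.
  t=2,j=1: stock 62.1690 → up 85.7932 (V=24.6468), down 52.8436 (V=57.5964). Price 30.6377; hedge Δ=-1.0000, bond B=92.8067.
  t=2,j=2: stock 100.9332 → up 139.2878 (V=0.0000), down 85.7932 (V=24.6468). Price 7.4249; hedge Δ=-0.4607, bond B=53.9283.
  t=1,j=0: stock 45.0500 → up 62.1690 (V=30.6377), down 38.2925 (V=54.5142). Price 32.9388; hedge Δ=-1.0000, bond B=77.9888.
  t=1,j=1: stock 73.1400 → up 100.9332 (V=7.4249), down 62.1690 (V=30.6377). Price 13.2323; hedge Δ=-0.5988, bond B=57.0301.
  t=0,j=0: stock 53.0000 → up 73.1400 (V=13.2323), down 45.0500 (V=32.9388). Price 17.0562; hedge Δ=-0.7015, bond B=54.2383.
Self-financing check: at every node Δ·S+B equals the discounted successor values.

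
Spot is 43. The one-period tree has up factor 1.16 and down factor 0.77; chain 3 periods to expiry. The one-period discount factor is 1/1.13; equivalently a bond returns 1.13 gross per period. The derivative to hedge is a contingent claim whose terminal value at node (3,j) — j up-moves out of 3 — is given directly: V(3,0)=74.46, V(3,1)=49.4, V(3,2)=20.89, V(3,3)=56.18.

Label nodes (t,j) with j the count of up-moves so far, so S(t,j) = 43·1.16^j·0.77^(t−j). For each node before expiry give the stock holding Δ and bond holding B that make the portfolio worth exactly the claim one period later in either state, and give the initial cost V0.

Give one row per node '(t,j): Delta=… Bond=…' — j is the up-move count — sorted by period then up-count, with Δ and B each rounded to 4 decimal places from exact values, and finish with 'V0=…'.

The replicating-portfolio and risk-neutral prices coincide; use p* = (1.13−0.77)/(1.16−0.77) = 0.9231 for the latter.
Terminal values V(3,·): V(3,0)=74.4600, V(3,1)=49.4000, V(3,2)=20.8900, V(3,3)=56.1800
  t=2,j=0: stock 25.4947 → up 29.5739 (V=49.4000), down 19.6309 (V=74.4600). Price 45.4227; hedge Δ=-2.5204, bond B=109.6791.
  t=2,j=1: stock 38.4076 → up 44.5528 (V=20.8900), down 29.5739 (V=49.4000). Price 20.4275; hedge Δ=-1.9033, bond B=93.5301.
  t=2,j=2: stock 57.8608 → up 67.1185 (V=56.1800), down 44.5528 (V=20.8900). Price 47.3145; hedge Δ=1.5639, bond B=-43.1727.
  t=1,j=0: stock 33.1100 → up 38.4076 (V=20.4275), down 25.4947 (V=45.4227). Price 19.7789; hedge Δ=-1.9357, bond B=83.8693.
  t=1,j=1: stock 49.8800 → up 57.8608 (V=47.3145), down 38.4076 (V=20.4275). Price 40.0409; hedge Δ=1.3821, bond B=-28.9001.
  t=0,j=0: stock 43.0000 → up 49.8800 (V=40.0409), down 33.1100 (V=19.7789). Price 34.0552; hedge Δ=1.2082, bond B=-17.8987.
Each (Δ,B) replicates both successor values, so the strategy is self-financing and V0 is arbitrage-free.

(0,0): Delta=1.2082 Bond=-17.8987
(1,0): Delta=-1.9357 Bond=83.8693
(1,1): Delta=1.3821 Bond=-28.9001
(2,0): Delta=-2.5204 Bond=109.6791
(2,1): Delta=-1.9033 Bond=93.5301
(2,2): Delta=1.5639 Bond=-43.1727
V0=34.0552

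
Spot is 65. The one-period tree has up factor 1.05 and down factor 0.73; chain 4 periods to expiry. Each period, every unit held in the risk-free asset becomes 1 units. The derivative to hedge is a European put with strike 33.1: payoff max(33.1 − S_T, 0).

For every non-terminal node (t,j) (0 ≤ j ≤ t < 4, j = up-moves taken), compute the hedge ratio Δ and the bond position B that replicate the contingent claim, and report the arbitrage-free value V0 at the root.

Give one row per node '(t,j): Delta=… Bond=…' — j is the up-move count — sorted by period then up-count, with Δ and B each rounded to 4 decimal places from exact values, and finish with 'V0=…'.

(0,0): Delta=-0.0209 Bond=1.4544
(1,0): Delta=-0.1267 Bond=6.4746
(1,1): Delta=-0.0073 Bond=0.5247
(2,0): Delta=-0.6126 Bond=23.3048
(2,1): Delta=-0.0642 Bond=3.3579
(2,2): Delta=0.0000 Bond=0.0000
(3,0): Delta=-1.0000 Bond=33.1000
(3,1): Delta=-0.5628 Bond=21.4908
(3,2): Delta=0.0000 Bond=0.0000
(3,3): Delta=0.0000 Bond=0.0000
V0=0.0931

The replicating-portfolio and risk-neutral prices coincide; use p* = (1−0.73)/(1.05−0.73) = 0.8437 for the latter.
Terminal payoffs: V(4,0)=14.6411, V(4,1)=6.5496, V(4,2)=0.0000, V(4,3)=0.0000, V(4,4)=0.0000
  t=3,j=0: stock 25.2861 → up 26.5504 (V=6.5496), down 18.4589 (V=14.6411). Price 7.8139; hedge Δ=-1.0000, bond B=33.1000.
  t=3,j=1: stock 36.3704 → up 38.1889 (V=0.0000), down 26.5504 (V=6.5496). Price 1.0234; hedge Δ=-0.5628, bond B=21.4908.
  t=3,j=2: stock 52.3136 → up 54.9293 (V=0.0000), down 38.1889 (V=0.0000). Price 0.0000; hedge Δ=0.0000, bond B=0.0000.
  t=3,j=3: stock 75.2456 → up 79.0079 (V=0.0000), down 54.9293 (V=0.0000). Price 0.0000; hedge Δ=0.0000, bond B=0.0000.
  t=2,j=0: stock 34.6385 → up 36.3704 (V=1.0234), down 25.2861 (V=7.8139). Price 2.0844; hedge Δ=-0.6126, bond B=23.3048.
  t=2,j=1: stock 49.8225 → up 52.3136 (V=0.0000), down 36.3704 (V=1.0234). Price 0.1599; hedge Δ=-0.0642, bond B=3.3579.
  t=2,j=2: stock 71.6625 → up 75.2456 (V=0.0000), down 52.3136 (V=0.0000). Price 0.0000; hedge Δ=0.0000, bond B=0.0000.
  t=1,j=0: stock 47.4500 → up 49.8225 (V=0.1599), down 34.6385 (V=2.0844). Price 0.4606; hedge Δ=-0.1267, bond B=6.4746.
  t=1,j=1: stock 68.2500 → up 71.6625 (V=0.0000), down 49.8225 (V=0.1599). Price 0.0250; hedge Δ=-0.0073, bond B=0.5247.
  t=0,j=0: stock 65.0000 → up 68.2500 (V=0.0250), down 47.4500 (V=0.4606). Price 0.0931; hedge Δ=-0.0209, bond B=1.4544.
Check: Δ(0,0)·S0 + B(0,0) = 0.0931 = V0.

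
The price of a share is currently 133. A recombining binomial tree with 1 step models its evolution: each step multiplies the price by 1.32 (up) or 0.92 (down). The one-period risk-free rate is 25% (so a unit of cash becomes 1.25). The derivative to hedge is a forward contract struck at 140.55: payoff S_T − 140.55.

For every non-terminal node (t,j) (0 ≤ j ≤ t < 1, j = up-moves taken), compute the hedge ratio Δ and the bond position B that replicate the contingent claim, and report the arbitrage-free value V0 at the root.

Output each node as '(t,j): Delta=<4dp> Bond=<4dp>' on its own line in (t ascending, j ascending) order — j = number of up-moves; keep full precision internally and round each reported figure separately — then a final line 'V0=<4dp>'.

Risk-neutral probability p* = (R−d)/(u−d) = (1.25−0.92)/(1.32−0.92) = 0.8250.
Payoff layer (t=1): V(1,0)=-18.1900, V(1,1)=35.0100
Node (0,0) S=133.0000: V=(p*·35.0100+(1−p*)·-18.1900)/1.25=20.5600; Δ=(35.0100−-18.1900)/(175.5600−122.3600)=1.0000; B=V−Δ·S=-112.4400
Each (Δ,B) replicates both successor values, so the strategy is self-financing and V0 is arbitrage-free.

(0,0): Delta=1.0000 Bond=-112.4400
V0=20.5600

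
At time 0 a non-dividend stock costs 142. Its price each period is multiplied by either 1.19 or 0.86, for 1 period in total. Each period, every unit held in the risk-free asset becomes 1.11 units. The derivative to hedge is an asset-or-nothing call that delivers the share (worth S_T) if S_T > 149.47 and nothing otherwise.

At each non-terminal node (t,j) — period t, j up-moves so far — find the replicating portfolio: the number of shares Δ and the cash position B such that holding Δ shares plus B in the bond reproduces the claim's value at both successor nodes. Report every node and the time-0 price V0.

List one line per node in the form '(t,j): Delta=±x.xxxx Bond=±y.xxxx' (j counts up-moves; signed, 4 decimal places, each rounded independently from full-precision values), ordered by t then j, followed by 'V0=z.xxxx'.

(0,0): Delta=3.6061 Bond=-396.7316
V0=115.3290

Risk-neutral probability p* = (R−d)/(u−d) = (1.11−0.86)/(1.19−0.86) = 0.7576.
Terminal values V(1,·): V(1,0)=0.0000, V(1,1)=168.9800
Node (0,0) S=142.0000: V=(p*·168.9800+(1−p*)·0.0000)/1.11=115.3290; Δ=(168.9800−0.0000)/(168.9800−122.1200)=3.6061; B=V−Δ·S=-396.7316
Root portfolio cost Δ·142+B reproduces V0=115.3290.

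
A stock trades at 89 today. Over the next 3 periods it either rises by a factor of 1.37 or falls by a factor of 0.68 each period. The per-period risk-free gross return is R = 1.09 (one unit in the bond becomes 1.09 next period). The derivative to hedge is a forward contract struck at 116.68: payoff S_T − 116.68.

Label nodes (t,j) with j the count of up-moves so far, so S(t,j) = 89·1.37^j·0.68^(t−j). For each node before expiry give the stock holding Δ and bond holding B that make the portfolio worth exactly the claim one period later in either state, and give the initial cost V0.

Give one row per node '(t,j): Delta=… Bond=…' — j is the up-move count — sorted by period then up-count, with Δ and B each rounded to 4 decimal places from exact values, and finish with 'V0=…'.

(0,0): Delta=1.0000 Bond=-90.0984
(1,0): Delta=1.0000 Bond=-98.2072
(1,1): Delta=1.0000 Bond=-98.2072
(2,0): Delta=1.0000 Bond=-107.0459
(2,1): Delta=1.0000 Bond=-107.0459
(2,2): Delta=1.0000 Bond=-107.0459
V0=-1.0984

Risk-neutral probability p* = (R−d)/(u−d) = (1.09−0.68)/(1.37−0.68) = 0.5942.
Payoff layer (t=3): V(3,0)=-88.6956, V(3,1)=-60.2996, V(3,2)=-3.0900, V(3,3)=112.1704
(2,0): S=41.1536. Δ = (V_up−V_dn)/(S_up−S_dn) = (-60.2996−-88.6956)/(56.3804−27.9844) = 1.0000. V = [p*·-60.2996 + (1−p*)·-88.6956]/1.09 = -65.8923. B = V − Δ·S = -107.0459.
(2,1): S=82.9124. Δ = (V_up−V_dn)/(S_up−S_dn) = (-3.0900−-60.2996)/(113.5900−56.3804) = 1.0000. V = [p*·-3.0900 + (1−p*)·-60.2996]/1.09 = -24.1335. B = V − Δ·S = -107.0459.
(2,2): S=167.0441. Δ = (V_up−V_dn)/(S_up−S_dn) = (112.1704−-3.0900)/(228.8504−113.5900) = 1.0000. V = [p*·112.1704 + (1−p*)·-3.0900]/1.09 = 59.9982. B = V − Δ·S = -107.0459.
(1,0): S=60.5200. Δ = (V_up−V_dn)/(S_up−S_dn) = (-24.1335−-65.8923)/(82.9124−41.1536) = 1.0000. V = [p*·-24.1335 + (1−p*)·-65.8923]/1.09 = -37.6872. B = V − Δ·S = -98.2072.
(1,1): S=121.9300. Δ = (V_up−V_dn)/(S_up−S_dn) = (59.9982−-24.1335)/(167.0441−82.9124) = 1.0000. V = [p*·59.9982 + (1−p*)·-24.1335]/1.09 = 23.7228. B = V − Δ·S = -98.2072.
(0,0): S=89.0000. Δ = (V_up−V_dn)/(S_up−S_dn) = (23.7228−-37.6872)/(121.9300−60.5200) = 1.0000. V = [p*·23.7228 + (1−p*)·-37.6872]/1.09 = -1.0984. B = V − Δ·S = -90.0984.
Each (Δ,B) replicates both successor values, so the strategy is self-financing and V0 is arbitrage-free.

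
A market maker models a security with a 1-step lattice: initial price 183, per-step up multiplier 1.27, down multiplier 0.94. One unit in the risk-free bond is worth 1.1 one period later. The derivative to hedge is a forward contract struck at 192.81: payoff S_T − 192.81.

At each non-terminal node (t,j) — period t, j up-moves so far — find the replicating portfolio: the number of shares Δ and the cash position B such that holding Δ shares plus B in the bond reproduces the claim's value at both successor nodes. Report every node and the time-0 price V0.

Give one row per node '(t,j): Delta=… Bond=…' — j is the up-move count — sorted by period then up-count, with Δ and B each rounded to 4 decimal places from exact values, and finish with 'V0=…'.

(0,0): Delta=1.0000 Bond=-175.2818
V0=7.7182

Since d<R<u, set p* = (R−d)/(u−d) = 0.4848; price each node as the discounted p*-expectation of its children.
Terminal values V(1,·): V(1,0)=-20.7900, V(1,1)=39.6000
Node (0,0) S=183.0000: V=(p*·39.6000+(1−p*)·-20.7900)/1.1=7.7182; Δ=(39.6000−-20.7900)/(232.4100−172.0200)=1.0000; B=V−Δ·S=-175.2818
Root portfolio cost Δ·183+B reproduces V0=7.7182.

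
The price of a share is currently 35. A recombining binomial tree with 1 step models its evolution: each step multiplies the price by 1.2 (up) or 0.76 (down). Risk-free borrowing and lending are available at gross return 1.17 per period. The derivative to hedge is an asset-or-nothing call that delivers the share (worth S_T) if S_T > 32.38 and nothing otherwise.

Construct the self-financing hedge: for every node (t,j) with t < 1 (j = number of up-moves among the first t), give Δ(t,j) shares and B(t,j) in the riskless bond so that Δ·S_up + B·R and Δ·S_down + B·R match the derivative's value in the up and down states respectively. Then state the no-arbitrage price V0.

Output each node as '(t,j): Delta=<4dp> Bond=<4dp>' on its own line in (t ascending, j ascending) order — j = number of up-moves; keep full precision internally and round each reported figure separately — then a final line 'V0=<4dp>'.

(0,0): Delta=2.7273 Bond=-62.0047
V0=33.4499

Risk-neutral probability p* = (R−d)/(u−d) = (1.17−0.76)/(1.2−0.76) = 0.9318.
Terminal values V(1,·): V(1,0)=0.0000, V(1,1)=42.0000
  t=0,j=0: stock 35.0000 → up 42.0000 (V=42.0000), down 26.6000 (V=0.0000). Price 33.4499; hedge Δ=2.7273, bond B=-62.0047.
The time-0 hedge costs 33.4499, which is the no-arbitrage price.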